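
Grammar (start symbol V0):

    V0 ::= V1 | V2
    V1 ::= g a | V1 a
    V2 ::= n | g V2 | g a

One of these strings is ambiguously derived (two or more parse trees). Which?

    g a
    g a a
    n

g a: 2 trees
g a a: 1 tree
n: 1 tree

g a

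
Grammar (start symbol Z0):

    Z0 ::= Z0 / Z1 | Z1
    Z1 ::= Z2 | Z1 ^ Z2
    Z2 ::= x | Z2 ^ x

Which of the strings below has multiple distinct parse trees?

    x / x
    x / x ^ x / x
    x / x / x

x / x: 1 tree
x / x ^ x / x: 2 trees
x / x / x: 1 tree

x / x ^ x / x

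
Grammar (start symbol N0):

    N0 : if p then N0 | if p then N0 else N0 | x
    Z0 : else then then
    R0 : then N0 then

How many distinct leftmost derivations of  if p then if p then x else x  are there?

Parse trees for if p then if p then x else x:
  [N0 if p then [N0 if p then [N0 x] else [N0 x]]]
  [N0 if p then [N0 if p then [N0 x]] else [N0 x]]

2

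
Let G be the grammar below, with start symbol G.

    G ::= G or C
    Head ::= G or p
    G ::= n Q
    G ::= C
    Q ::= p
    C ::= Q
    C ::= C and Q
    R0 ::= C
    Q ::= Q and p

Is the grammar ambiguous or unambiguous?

Witness: p and p

Derivation 1: G ⇒ C ⇒ Q ⇒ Q and p ⇒ p and p
Derivation 2: G ⇒ C ⇒ C and Q ⇒ Q and Q ⇒ p and Q ⇒ p and p

Two distinct leftmost derivations for the same string.

Ambiguous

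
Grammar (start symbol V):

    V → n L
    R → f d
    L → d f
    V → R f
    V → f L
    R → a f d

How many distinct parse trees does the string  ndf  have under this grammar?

Parse trees for ndf:
  [V n [L d f]]

1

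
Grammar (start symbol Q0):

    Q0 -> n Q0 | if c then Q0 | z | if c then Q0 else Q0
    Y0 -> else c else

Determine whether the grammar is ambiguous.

Witness: if c then if c then z else z

Derivation 1: Q0 ⇒ if c then Q0 ⇒ if c then if c then Q0 else Q0 ⇒ if c then if c then z else Q0 ⇒ if c then if c then z else z
Derivation 2: Q0 ⇒ if c then Q0 else Q0 ⇒ if c then if c then Q0 else Q0 ⇒ if c then if c then z else Q0 ⇒ if c then if c then z else z

Two distinct leftmost derivations for the same string.

Ambiguous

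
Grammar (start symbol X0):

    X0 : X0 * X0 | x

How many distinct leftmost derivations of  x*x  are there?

1

Parse trees for x*x:
  [X0 [X0 x] * [X0 x]]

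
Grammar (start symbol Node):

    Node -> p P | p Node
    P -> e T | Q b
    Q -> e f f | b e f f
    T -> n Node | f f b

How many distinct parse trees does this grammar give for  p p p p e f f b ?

2

Parse trees for p p p p e f f b:
  [Node p [Node p [Node p [Node p [P e [T f f b]]]]]]
  [Node p [Node p [Node p [Node p [P [Q e f f] b]]]]]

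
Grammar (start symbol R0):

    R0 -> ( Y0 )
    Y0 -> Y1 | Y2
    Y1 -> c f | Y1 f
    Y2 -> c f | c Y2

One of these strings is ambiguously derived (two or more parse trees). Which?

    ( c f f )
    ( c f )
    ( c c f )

( c f )

( c f f ): 1 tree
( c f ): 2 trees
( c c f ): 1 tree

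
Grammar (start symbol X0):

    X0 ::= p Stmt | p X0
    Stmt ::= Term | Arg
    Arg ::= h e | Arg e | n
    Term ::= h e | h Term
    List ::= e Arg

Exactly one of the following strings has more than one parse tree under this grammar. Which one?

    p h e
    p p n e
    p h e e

p h e: 2 trees
p p n e: 1 tree
p h e e: 1 tree

p h e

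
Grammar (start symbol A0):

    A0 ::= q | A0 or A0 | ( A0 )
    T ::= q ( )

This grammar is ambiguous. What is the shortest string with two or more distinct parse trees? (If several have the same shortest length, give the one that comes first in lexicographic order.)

length 1: no string has ≥2 trees
length 3: no string has ≥2 trees
length 5: q or q or q has 2 parse trees

Two derivations of q or q or q:
  A0 ⇒ A0 or A0 ⇒ q or A0 ⇒ q or A0 or A0 ⇒ q or q or A0 ⇒ q or q or q
  A0 ⇒ A0 or A0 ⇒ A0 or A0 or A0 ⇒ q or A0 or A0 ⇒ q or q or A0 ⇒ q or q or q

q or q or q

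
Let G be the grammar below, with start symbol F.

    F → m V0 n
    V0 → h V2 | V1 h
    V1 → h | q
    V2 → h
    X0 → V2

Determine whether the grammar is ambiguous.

Ambiguous

Witness: m h h n

Derivation 1: F ⇒ m V0 n ⇒ m h V2 n ⇒ m h h n
Derivation 2: F ⇒ m V0 n ⇒ m V1 h n ⇒ m h h n

Two distinct leftmost derivations for the same string.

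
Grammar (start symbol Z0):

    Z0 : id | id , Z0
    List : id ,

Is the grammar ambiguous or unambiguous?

Only Z0 is reachable from Z0; ignoring the rest: The reachable grammar is A → atom sep A | atom. Each atom is followed by either the separator (recurse) or end-of-string (stop) — no choice point.

Unambiguous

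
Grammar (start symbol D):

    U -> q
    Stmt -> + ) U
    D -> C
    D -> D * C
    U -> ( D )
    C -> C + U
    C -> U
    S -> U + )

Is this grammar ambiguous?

(S, Stmt are unreachable from D, so their rules don't affect L(D).) D → D * C | C  ;  C → C + U | U  — a left-associative chain with U at the bottom. Each string factors uniquely by precedence.

Unambiguous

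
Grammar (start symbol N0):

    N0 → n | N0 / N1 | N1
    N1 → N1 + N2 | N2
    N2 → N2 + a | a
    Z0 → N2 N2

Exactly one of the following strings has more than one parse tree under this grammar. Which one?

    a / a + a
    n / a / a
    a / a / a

a / a + a

a / a + a: 2 trees
n / a / a: 1 tree
a / a / a: 1 tree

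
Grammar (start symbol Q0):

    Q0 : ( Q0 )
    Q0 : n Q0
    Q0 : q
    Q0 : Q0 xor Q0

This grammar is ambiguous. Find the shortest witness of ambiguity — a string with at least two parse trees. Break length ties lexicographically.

length 1: no string has ≥2 trees
length 2: no string has ≥2 trees
length 3: no string has ≥2 trees
length 4: n q xor q has 2 parse trees

Two derivations of n q xor q:
  Q0 ⇒ n Q0 ⇒ n Q0 xor Q0 ⇒ n q xor Q0 ⇒ n q xor q
  Q0 ⇒ Q0 xor Q0 ⇒ n Q0 xor Q0 ⇒ n q xor Q0 ⇒ n q xor q

n q xor q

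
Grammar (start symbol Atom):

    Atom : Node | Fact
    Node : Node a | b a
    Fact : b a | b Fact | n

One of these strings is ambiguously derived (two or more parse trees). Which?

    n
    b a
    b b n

b a

n: 1 tree
b a: 2 trees
b b n: 1 tree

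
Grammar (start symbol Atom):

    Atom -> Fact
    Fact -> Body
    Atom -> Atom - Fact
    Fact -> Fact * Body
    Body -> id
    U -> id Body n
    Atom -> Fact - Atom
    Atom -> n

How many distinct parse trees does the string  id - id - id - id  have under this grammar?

8

Parse trees for id - id - id - id:
  [Atom [Atom [Atom [Atom [Fact [Body id]]] - [Fact [Body id]]] - [Fact [Body id]]] - [Fact [Body id]]]
  [Atom [Atom [Atom [Fact [Body id]] - [Atom [Fact [Body id]]]] - [Fact [Body id]]] - [Fact [Body id]]]
  [Atom [Atom [Fact [Body id]] - [Atom [Atom [Fact [Body id]]] - [Fact [Body id]]]] - [Fact [Body id]]]
  [Atom [Atom [Fact [Body id]] - [Atom [Fact [Body id]] - [Atom [Fact [Body id]]]]] - [Fact [Body id]]]
  [Atom [Fact [Body id]] - [Atom [Atom [Atom [Fact [Body id]]] - [Fact [Body id]]] - [Fact [Body id]]]]
  [Atom [Fact [Body id]] - [Atom [Atom [Fact [Body id]] - [Atom [Fact [Body id]]]] - [Fact [Body id]]]]
  [Atom [Fact [Body id]] - [Atom [Fact [Body id]] - [Atom [Atom [Fact [Body id]]] - [Fact [Body id]]]]]
  [Atom [Fact [Body id]] - [Atom [Fact [Body id]] - [Atom [Fact [Body id]] - [Atom [Fact [Body id]]]]]]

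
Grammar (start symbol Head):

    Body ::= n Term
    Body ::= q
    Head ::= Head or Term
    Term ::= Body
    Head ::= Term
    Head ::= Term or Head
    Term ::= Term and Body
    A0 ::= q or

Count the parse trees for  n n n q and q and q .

10

Parse trees for n n n q and q and q (showing first 6 of 10):
  [Head [Term [Body n [Term [Body n [Term [Body n [Term [Term [Term [Body q]] and [Body q]] and [Body q]]]]]]]]]
  [Head [Term [Body n [Term [Body n [Term [Term [Body n [Term [Term [Body q]] and [Body q]]]] and [Body q]]]]]]]
  [Head [Term [Body n [Term [Body n [Term [Term [Term [Body n [Term [Body q]]]] and [Body q]] and [Body q]]]]]]]
  [Head [Term [Body n [Term [Term [Body n [Term [Body n [Term [Term [Body q]] and [Body q]]]]]] and [Body q]]]]]
  [Head [Term [Body n [Term [Term [Body n [Term [Term [Body n [Term [Body q]]]] and [Body q]]]] and [Body q]]]]]
  [Head [Term [Body n [Term [Term [Term [Body n [Term [Body n [Term [Body q]]]]]] and [Body q]] and [Body q]]]]]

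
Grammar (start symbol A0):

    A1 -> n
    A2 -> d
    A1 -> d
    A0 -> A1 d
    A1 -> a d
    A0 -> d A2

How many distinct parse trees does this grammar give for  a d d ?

1

Parse trees for a d d:
  [A0 [A1 a d] d]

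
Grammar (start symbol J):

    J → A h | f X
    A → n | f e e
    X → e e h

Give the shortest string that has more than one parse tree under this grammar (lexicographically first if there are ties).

f e e h

length 2: no string has ≥2 trees
length 4: f e e h has 2 parse trees

Two derivations of f e e h:
  J ⇒ A h ⇒ f e e h
  J ⇒ f X ⇒ f e e h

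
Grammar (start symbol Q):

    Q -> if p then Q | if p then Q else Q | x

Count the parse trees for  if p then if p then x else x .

Parse trees for if p then if p then x else x:
  [Q if p then [Q if p then [Q x] else [Q x]]]
  [Q if p then [Q if p then [Q x]] else [Q x]]

2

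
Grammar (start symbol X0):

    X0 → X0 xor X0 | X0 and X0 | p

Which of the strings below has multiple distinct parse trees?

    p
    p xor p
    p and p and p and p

p: 1 tree
p xor p: 1 tree
p and p and p and p: 5 trees

p and p and p and p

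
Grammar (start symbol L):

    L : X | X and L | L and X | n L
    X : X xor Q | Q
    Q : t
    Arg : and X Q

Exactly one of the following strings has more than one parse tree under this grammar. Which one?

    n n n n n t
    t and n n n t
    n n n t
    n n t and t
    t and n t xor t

n n n n n t: 1 tree
t and n n n t: 1 tree
n n n t: 1 tree
n n t and t: 4 trees
t and n t xor t: 1 tree

n n t and t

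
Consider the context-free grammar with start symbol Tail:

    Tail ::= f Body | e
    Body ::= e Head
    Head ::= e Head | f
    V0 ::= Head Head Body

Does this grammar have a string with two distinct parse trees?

Only Tail, Body, Head are reachable from Tail; ignoring the rest: Restricted to the reachable nonterminals, every rule has the form A → t or A → t B, and no two rules for the same A share a first terminal. The grammar encodes a DFA — one run per string.

Unambiguous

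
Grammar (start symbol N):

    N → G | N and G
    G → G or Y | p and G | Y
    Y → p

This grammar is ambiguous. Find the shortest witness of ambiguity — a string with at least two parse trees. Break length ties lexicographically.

p and p

length 1: no string has ≥2 trees
length 3: p and p has 2 parse trees

Two derivations of p and p:
  N ⇒ G ⇒ p and G ⇒ p and Y ⇒ p and p
  N ⇒ N and G ⇒ G and G ⇒ Y and G ⇒ p and G ⇒ p and Y ⇒ p and p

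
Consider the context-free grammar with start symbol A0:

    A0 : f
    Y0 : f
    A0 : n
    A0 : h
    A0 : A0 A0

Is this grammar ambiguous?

Ambiguous

Witness: f f f

Derivation 1: A0 ⇒ A0 A0 ⇒ f A0 ⇒ f A0 A0 ⇒ f f A0 ⇒ f f f
Derivation 2: A0 ⇒ A0 A0 ⇒ A0 A0 A0 ⇒ f A0 A0 ⇒ f f A0 ⇒ f f f

Two distinct leftmost derivations for the same string.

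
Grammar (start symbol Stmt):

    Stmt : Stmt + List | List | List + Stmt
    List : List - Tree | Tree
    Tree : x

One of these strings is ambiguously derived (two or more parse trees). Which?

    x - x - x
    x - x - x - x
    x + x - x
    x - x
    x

x + x - x

x - x - x: 1 tree
x - x - x - x: 1 tree
x + x - x: 2 trees
x - x: 1 tree
x: 1 tree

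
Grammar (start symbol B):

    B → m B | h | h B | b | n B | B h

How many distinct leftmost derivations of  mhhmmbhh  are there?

21

Parse trees for mhhmmbhh (showing first 6 of 21):
  [B m [B h [B h [B m [B m [B [B [B b] h] h]]]]]]
  [B m [B h [B h [B m [B [B m [B [B b] h]] h]]]]]
  [B m [B h [B h [B m [B [B [B m [B b]] h] h]]]]]
  [B m [B h [B h [B [B m [B m [B [B b] h]]] h]]]]
  [B m [B h [B h [B [B m [B [B m [B b]] h]] h]]]]
  [B m [B h [B h [B [B [B m [B m [B b]]] h] h]]]]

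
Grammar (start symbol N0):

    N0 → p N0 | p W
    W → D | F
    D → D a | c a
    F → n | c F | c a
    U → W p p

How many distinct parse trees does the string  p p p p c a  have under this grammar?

Parse trees for p p p p c a:
  [N0 p [N0 p [N0 p [N0 p [W [D c a]]]]]]
  [N0 p [N0 p [N0 p [N0 p [W [F c a]]]]]]

2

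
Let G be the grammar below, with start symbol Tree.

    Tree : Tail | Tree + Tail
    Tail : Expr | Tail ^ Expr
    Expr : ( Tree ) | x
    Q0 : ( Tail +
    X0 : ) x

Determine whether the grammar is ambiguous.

Only Tree, Tail, Expr are reachable from Tree; ignoring the rest: The grammar is stratified — Tree handles '+' (left-recursive), Tail handles '^', Expr atoms. Each operator has a fixed associativity and precedence level, so every string has one parse.

Unambiguous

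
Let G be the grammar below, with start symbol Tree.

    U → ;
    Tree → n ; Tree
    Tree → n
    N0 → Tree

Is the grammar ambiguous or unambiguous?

Unambiguous

Only Tree is reachable from Tree; ignoring the rest: The reachable grammar is A → atom sep A | atom. Each atom is followed by either the separator (recurse) or end-of-string (stop) — no choice point.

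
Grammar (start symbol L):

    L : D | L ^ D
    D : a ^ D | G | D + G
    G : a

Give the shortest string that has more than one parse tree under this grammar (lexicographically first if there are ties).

length 1: no string has ≥2 trees
length 3: a ^ a has 2 parse trees

Two derivations of a ^ a:
  L ⇒ D ⇒ a ^ D ⇒ a ^ G ⇒ a ^ a
  L ⇒ L ^ D ⇒ D ^ D ⇒ G ^ D ⇒ a ^ D ⇒ a ^ G ⇒ a ^ a

a ^ a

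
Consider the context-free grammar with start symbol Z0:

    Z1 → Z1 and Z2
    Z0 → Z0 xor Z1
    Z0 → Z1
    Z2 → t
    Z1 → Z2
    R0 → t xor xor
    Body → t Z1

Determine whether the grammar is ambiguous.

Unambiguous

Only Z0, Z1, Z2 are reachable from Z0; ignoring the rest: This is a standard precedence ladder (Z0 over Z1 over Z2), with each level left-recursive on its own operator ('xor' at Z0, 'and' at Z1). That structure is LR(1), hence unambiguous.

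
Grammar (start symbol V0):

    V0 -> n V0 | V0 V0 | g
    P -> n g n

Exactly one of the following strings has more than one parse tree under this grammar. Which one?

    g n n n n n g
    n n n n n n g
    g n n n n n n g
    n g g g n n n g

g n n n n n g: 1 tree
n n n n n n g: 1 tree
g n n n n n n g: 1 tree
n g g g n n n g: 14 trees

n g g g n n n g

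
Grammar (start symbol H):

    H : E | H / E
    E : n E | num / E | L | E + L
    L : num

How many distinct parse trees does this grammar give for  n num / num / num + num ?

8

Parse trees for n num / num / num + num:
  [H [E n [E num / [E num / [E [E [L num]] + [L num]]]]]]
  [H [E n [E num / [E [E num / [E [L num]]] + [L num]]]]]
  [H [E n [E [E num / [E num / [E [L num]]]] + [L num]]]]
  [H [E [E n [E num / [E num / [E [L num]]]]] + [L num]]]
  [H [H [E n [E [L num]]]] / [E num / [E [E [L num]] + [L num]]]]
  [H [H [E n [E [L num]]]] / [E [E num / [E [L num]]] + [L num]]]
  [H [H [E n [E num / [E [L num]]]]] / [E [E [L num]] + [L num]]]
  [H [H [H [E n [E [L num]]]] / [E [L num]]] / [E [E [L num]] + [L num]]]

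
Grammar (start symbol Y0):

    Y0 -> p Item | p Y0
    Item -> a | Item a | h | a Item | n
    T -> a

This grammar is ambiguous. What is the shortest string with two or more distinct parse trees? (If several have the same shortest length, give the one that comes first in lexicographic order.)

length 2: no string has ≥2 trees
length 3: p a a has 2 parse trees

Two derivations of p a a:
  Y0 ⇒ p Item ⇒ p Item a ⇒ p a a
  Y0 ⇒ p Item ⇒ p a Item ⇒ p a a

p a a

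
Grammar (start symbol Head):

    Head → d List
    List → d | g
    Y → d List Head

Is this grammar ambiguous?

(Y is unreachable from Head, so its rules don't affect L(Head).) Each reachable nonterminal has at most one production per leading terminal, and all productions are right-linear; the derivation is determined token-by-token.

Unambiguous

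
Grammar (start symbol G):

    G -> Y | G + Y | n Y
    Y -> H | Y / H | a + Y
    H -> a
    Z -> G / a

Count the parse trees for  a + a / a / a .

Parse trees for a + a / a / a:
  [G [Y [Y [Y a + [Y [H a]]] / [H a]] / [H a]]]
  [G [Y [Y a + [Y [Y [H a]] / [H a]]] / [H a]]]
  [G [Y a + [Y [Y [Y [H a]] / [H a]] / [H a]]]]
  [G [G [Y [H a]]] + [Y [Y [Y [H a]] / [H a]] / [H a]]]

4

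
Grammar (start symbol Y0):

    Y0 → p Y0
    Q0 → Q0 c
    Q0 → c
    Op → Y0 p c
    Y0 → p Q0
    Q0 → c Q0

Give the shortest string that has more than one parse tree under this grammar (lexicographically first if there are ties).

length 2: no string has ≥2 trees
length 3: p c c has 2 parse trees

Two derivations of p c c:
  Y0 ⇒ p Q0 ⇒ p Q0 c ⇒ p c c
  Y0 ⇒ p Q0 ⇒ p c Q0 ⇒ p c c

p c c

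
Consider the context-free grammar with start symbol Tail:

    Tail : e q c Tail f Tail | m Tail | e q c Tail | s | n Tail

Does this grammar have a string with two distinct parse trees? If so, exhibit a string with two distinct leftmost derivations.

Witness: e q c e q c s f s

Derivation 1: Tail ⇒ e q c Tail f Tail ⇒ e q c e q c Tail f Tail ⇒ e q c e q c s f Tail ⇒ e q c e q c s f s
Derivation 2: Tail ⇒ e q c Tail ⇒ e q c e q c Tail f Tail ⇒ e q c e q c s f Tail ⇒ e q c e q c s f s

Two distinct leftmost derivations for the same string.

Ambiguous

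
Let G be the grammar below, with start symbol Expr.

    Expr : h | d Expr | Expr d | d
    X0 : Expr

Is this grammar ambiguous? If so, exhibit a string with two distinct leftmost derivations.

Ambiguous

Witness: d d

Derivation 1: Expr ⇒ d Expr ⇒ d d
Derivation 2: Expr ⇒ Expr d ⇒ d d

Two distinct leftmost derivations for the same string.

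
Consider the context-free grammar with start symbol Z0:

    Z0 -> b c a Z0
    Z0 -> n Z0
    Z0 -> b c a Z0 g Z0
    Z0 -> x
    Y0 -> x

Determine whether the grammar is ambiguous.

Witness: b c a b c a x g x

Derivation 1: Z0 ⇒ b c a Z0 ⇒ b c a b c a Z0 g Z0 ⇒ b c a b c a x g Z0 ⇒ b c a b c a x g x
Derivation 2: Z0 ⇒ b c a Z0 g Z0 ⇒ b c a b c a Z0 g Z0 ⇒ b c a b c a x g Z0 ⇒ b c a b c a x g x

Two distinct leftmost derivations for the same string.

Ambiguous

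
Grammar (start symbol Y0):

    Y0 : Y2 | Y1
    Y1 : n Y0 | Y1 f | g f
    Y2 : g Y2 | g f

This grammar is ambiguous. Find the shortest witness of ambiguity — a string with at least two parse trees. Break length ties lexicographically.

g f

length 2: g f has 2 parse trees

Two derivations of g f:
  Y0 ⇒ Y2 ⇒ g f
  Y0 ⇒ Y1 ⇒ g f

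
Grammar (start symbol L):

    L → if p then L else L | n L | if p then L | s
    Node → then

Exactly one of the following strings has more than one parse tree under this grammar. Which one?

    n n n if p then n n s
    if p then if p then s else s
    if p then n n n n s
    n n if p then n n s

if p then if p then s else s

n n n if p then n n s: 1 tree
if p then if p then s else s: 2 trees
if p then n n n n s: 1 tree
n n if p then n n s: 1 tree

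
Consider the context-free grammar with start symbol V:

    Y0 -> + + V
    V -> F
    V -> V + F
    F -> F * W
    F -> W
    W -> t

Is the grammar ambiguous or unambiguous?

Unambiguous

Only V, F, W are reachable from V; ignoring the rest: V → V + F | F  ;  F → F * W | W  — a left-associative chain with W at the bottom. Each string factors uniquely by precedence.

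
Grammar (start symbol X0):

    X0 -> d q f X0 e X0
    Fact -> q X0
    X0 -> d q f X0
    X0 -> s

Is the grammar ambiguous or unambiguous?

Ambiguous

Witness: d q f d q f s e s

Derivation 1: X0 ⇒ d q f X0 e X0 ⇒ d q f d q f X0 e X0 ⇒ d q f d q f s e X0 ⇒ d q f d q f s e s
Derivation 2: X0 ⇒ d q f X0 ⇒ d q f d q f X0 e X0 ⇒ d q f d q f s e X0 ⇒ d q f d q f s e s

Two distinct leftmost derivations for the same string.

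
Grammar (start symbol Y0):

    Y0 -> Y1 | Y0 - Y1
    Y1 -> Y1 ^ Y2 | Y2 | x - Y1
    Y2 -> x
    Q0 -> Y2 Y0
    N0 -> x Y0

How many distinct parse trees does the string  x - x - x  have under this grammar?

Parse trees for x - x - x:
  [Y0 [Y1 x - [Y1 x - [Y1 [Y2 x]]]]]
  [Y0 [Y0 [Y1 [Y2 x]]] - [Y1 x - [Y1 [Y2 x]]]]
  [Y0 [Y0 [Y1 x - [Y1 [Y2 x]]]] - [Y1 [Y2 x]]]
  [Y0 [Y0 [Y0 [Y1 [Y2 x]]] - [Y1 [Y2 x]]] - [Y1 [Y2 x]]]

4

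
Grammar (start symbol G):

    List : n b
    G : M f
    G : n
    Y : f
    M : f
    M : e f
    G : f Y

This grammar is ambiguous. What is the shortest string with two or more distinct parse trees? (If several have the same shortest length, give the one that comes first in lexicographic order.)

length 1: no string has ≥2 trees
length 2: f f has 2 parse trees

Two derivations of f f:
  G ⇒ M f ⇒ f f
  G ⇒ f Y ⇒ f f

f f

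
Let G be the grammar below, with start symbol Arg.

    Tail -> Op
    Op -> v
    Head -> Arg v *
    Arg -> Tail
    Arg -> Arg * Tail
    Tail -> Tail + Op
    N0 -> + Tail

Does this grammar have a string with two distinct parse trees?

Unambiguous

(N0, Head are unreachable from Arg, so their rules don't affect L(Arg).) This is a standard precedence ladder (Arg over Tail over Op), with each level left-recursive on its own operator ('*' at Arg, '+' at Tail). That structure is LR(1), hence unambiguous.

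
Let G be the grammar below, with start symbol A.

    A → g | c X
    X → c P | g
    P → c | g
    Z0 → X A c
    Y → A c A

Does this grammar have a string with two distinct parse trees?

Only A, X, P are reachable from A; ignoring the rest: Each reachable nonterminal has at most one production per leading terminal, and all productions are right-linear; the derivation is determined token-by-token.

Unambiguous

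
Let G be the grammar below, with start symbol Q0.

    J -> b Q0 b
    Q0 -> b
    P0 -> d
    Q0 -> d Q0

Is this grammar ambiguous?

Only Q0 is reachable from Q0; ignoring the rest: Restricted to the reachable nonterminals, every rule has the form A → t or A → t B, and no two rules for the same A share a first terminal. The grammar encodes a DFA — one run per string.

Unambiguous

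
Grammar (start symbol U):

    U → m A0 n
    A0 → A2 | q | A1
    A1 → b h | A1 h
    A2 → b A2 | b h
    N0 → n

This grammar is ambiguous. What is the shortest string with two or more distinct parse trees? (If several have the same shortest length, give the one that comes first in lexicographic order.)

m b h n

length 3: no string has ≥2 trees
length 4: m b h n has 2 parse trees

Two derivations of m b h n:
  U ⇒ m A0 n ⇒ m A2 n ⇒ m b h n
  U ⇒ m A0 n ⇒ m A1 n ⇒ m b h n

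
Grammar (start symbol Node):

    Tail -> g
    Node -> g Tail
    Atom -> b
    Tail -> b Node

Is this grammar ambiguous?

Only Node, Tail are reachable from Node; ignoring the rest: Each reachable nonterminal has at most one production per leading terminal, and all productions are right-linear; the derivation is determined token-by-token.

Unambiguous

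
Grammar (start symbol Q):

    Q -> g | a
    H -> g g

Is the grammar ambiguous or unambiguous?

Only Q is reachable from Q; ignoring the rest: Restricted to the reachable nonterminals, every rule has the form A → t or A → t B, and no two rules for the same A share a first terminal. The grammar encodes a DFA — one run per string.

Unambiguous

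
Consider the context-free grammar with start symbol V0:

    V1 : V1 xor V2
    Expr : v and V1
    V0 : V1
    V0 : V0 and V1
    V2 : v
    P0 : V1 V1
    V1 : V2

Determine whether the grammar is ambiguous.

Unambiguous

Only V0, V1, V2 are reachable from V0; ignoring the rest: V0 → V0 and V1 | V1  ;  V1 → V1 xor V2 | V2  — a left-associative chain with V2 at the bottom. Each string factors uniquely by precedence.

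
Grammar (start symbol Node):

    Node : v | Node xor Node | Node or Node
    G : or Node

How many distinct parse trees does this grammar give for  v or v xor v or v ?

Parse trees for v or v xor v or v:
  [Node [Node [Node v] or [Node v]] xor [Node [Node v] or [Node v]]]
  [Node [Node v] or [Node [Node v] xor [Node [Node v] or [Node v]]]]
  [Node [Node v] or [Node [Node [Node v] xor [Node v]] or [Node v]]]
  [Node [Node [Node [Node v] or [Node v]] xor [Node v]] or [Node v]]
  [Node [Node [Node v] or [Node [Node v] xor [Node v]]] or [Node v]]

5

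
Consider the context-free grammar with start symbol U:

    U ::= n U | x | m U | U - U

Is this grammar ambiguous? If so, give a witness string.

Witness: m x - x

Derivation 1: U ⇒ m U ⇒ m U - U ⇒ m x - U ⇒ m x - x
Derivation 2: U ⇒ U - U ⇒ m U - U ⇒ m x - U ⇒ m x - x

Two distinct leftmost derivations for the same string.

Ambiguous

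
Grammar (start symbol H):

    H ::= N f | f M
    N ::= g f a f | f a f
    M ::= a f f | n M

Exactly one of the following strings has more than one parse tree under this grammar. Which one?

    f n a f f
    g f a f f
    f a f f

f a f f

f n a f f: 1 tree
g f a f f: 1 tree
f a f f: 2 trees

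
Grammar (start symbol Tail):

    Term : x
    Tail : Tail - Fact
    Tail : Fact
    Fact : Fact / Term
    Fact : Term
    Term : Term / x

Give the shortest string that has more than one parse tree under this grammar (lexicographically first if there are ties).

x / x

length 1: no string has ≥2 trees
length 3: x / x has 2 parse trees

Two derivations of x / x:
  Tail ⇒ Fact ⇒ Fact / Term ⇒ Term / Term ⇒ x / Term ⇒ x / x
  Tail ⇒ Fact ⇒ Term ⇒ Term / x ⇒ x / x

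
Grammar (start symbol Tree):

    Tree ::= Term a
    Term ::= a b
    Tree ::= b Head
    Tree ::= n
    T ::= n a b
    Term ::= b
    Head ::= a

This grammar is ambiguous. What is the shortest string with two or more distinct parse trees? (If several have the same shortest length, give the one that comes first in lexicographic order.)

length 1: no string has ≥2 trees
length 2: b a has 2 parse trees

Two derivations of b a:
  Tree ⇒ Term a ⇒ b a
  Tree ⇒ b Head ⇒ b a

b a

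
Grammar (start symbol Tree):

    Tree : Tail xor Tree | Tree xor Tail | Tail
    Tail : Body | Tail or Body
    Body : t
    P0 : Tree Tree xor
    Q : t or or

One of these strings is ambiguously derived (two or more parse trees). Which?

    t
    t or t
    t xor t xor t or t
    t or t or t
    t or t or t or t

t xor t xor t or t

t: 1 tree
t or t: 1 tree
t xor t xor t or t: 4 trees
t or t or t: 1 tree
t or t or t or t: 1 tree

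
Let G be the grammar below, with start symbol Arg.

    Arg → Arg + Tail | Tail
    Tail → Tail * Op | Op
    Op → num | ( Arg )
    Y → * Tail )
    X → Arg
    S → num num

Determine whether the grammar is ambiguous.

(Y, X, S are unreachable from Arg, so their rules don't affect L(Arg).) The grammar is stratified — Arg handles '+' (left-recursive), Tail handles '*', Op atoms. Each operator has a fixed associativity and precedence level, so every string has one parse.

Unambiguous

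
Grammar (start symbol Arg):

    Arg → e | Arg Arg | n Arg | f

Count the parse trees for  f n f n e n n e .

Parse trees for f n f n e n n e (showing first 6 of 12):
  [Arg [Arg f] [Arg [Arg n [Arg f]] [Arg [Arg n [Arg e]] [Arg n [Arg n [Arg e]]]]]]
  [Arg [Arg f] [Arg [Arg n [Arg f]] [Arg n [Arg [Arg e] [Arg n [Arg n [Arg e]]]]]]]
  [Arg [Arg f] [Arg [Arg [Arg n [Arg f]] [Arg n [Arg e]]] [Arg n [Arg n [Arg e]]]]]
  [Arg [Arg f] [Arg [Arg n [Arg [Arg f] [Arg n [Arg e]]]] [Arg n [Arg n [Arg e]]]]]
  [Arg [Arg f] [Arg n [Arg [Arg f] [Arg [Arg n [Arg e]] [Arg n [Arg n [Arg e]]]]]]]
  [Arg [Arg f] [Arg n [Arg [Arg f] [Arg n [Arg [Arg e] [Arg n [Arg n [Arg e]]]]]]]]

12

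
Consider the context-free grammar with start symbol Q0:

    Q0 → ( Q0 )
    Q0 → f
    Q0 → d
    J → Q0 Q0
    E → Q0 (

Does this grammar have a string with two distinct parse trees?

Only Q0 is reachable from Q0; ignoring the rest: L(Q0) is { openⁿ atom closeⁿ : n ≥ 0 }. The bracket depth fixes n, and the derivation is forced at every step.

Unambiguous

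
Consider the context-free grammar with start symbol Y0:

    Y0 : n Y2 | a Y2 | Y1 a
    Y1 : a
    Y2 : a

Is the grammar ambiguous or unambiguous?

Witness: a a

Derivation 1: Y0 ⇒ a Y2 ⇒ a a
Derivation 2: Y0 ⇒ Y1 a ⇒ a a

Two distinct leftmost derivations for the same string.

Ambiguous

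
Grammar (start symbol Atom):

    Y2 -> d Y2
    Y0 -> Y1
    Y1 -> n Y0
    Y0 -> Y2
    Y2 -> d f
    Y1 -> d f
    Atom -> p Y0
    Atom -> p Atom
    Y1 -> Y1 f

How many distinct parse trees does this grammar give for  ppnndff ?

5

Parse trees for ppnndff:
  [Atom p [Atom p [Y0 [Y1 n [Y0 [Y1 n [Y0 [Y1 [Y1 d f] f]]]]]]]]
  [Atom p [Atom p [Y0 [Y1 n [Y0 [Y1 [Y1 n [Y0 [Y1 d f]]] f]]]]]]
  [Atom p [Atom p [Y0 [Y1 n [Y0 [Y1 [Y1 n [Y0 [Y2 d f]]] f]]]]]]
  [Atom p [Atom p [Y0 [Y1 [Y1 n [Y0 [Y1 n [Y0 [Y1 d f]]]]] f]]]]
  [Atom p [Atom p [Y0 [Y1 [Y1 n [Y0 [Y1 n [Y0 [Y2 d f]]]]] f]]]]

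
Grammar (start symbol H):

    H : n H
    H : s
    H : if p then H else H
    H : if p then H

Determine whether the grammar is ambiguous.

Ambiguous

Witness: if p then if p then s else s

Derivation 1: H ⇒ if p then H else H ⇒ if p then if p then H else H ⇒ if p then if p then s else H ⇒ if p then if p then s else s
Derivation 2: H ⇒ if p then H ⇒ if p then if p then H else H ⇒ if p then if p then s else H ⇒ if p then if p then s else s

Two distinct leftmost derivations for the same string.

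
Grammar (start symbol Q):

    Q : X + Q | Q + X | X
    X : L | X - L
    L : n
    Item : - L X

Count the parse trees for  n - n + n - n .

Parse trees for n - n + n - n:
  [Q [X [X [L n]] - [L n]] + [Q [X [X [L n]] - [L n]]]]
  [Q [Q [X [X [L n]] - [L n]]] + [X [X [L n]] - [L n]]]

2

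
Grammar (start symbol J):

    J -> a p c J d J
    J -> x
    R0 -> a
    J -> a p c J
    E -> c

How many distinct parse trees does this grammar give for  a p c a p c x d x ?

Parse trees for a p c a p c x d x:
  [J a p c [J a p c [J x]] d [J x]]
  [J a p c [J a p c [J x] d [J x]]]

2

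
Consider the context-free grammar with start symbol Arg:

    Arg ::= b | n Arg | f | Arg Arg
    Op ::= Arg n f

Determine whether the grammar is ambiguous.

Witness: b b b

Derivation 1: Arg ⇒ Arg Arg ⇒ b Arg ⇒ b Arg Arg ⇒ b b Arg ⇒ b b b
Derivation 2: Arg ⇒ Arg Arg ⇒ Arg Arg Arg ⇒ b Arg Arg ⇒ b b Arg ⇒ b b b

Two distinct leftmost derivations for the same string.

Ambiguous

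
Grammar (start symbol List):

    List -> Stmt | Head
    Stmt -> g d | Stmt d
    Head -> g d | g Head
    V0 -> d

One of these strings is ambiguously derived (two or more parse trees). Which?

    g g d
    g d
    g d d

g d

g g d: 1 tree
g d: 2 trees
g d d: 1 tree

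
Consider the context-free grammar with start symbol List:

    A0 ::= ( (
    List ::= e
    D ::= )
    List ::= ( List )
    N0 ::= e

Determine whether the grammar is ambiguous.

Unambiguous

(D, A0, N0 are unreachable from List, so their rules don't affect L(List).) Each string is a nest of matched brackets around a single atom. An opening bracket forces the recursive rule; an atom forces the base rule.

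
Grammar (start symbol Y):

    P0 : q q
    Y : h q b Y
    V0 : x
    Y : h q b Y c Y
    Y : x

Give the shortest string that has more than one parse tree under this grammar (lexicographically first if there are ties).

length 1: no string has ≥2 trees
length 4: no string has ≥2 trees
length 6: no string has ≥2 trees
length 7: no string has ≥2 trees
length 9: h q b h q b x c x has 2 parse trees

Two derivations of h q b h q b x c x:
  Y ⇒ h q b Y ⇒ h q b h q b Y c Y ⇒ h q b h q b x c Y ⇒ h q b h q b x c x
  Y ⇒ h q b Y c Y ⇒ h q b h q b Y c Y ⇒ h q b h q b x c Y ⇒ h q b h q b x c x

h q b h q b x c x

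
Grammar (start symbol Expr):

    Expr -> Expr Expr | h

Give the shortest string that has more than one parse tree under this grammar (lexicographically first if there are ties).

h h h

length 1: no string has ≥2 trees
length 2: no string has ≥2 trees
length 3: h h h has 2 parse trees

Two derivations of h h h:
  Expr ⇒ Expr Expr ⇒ Expr Expr Expr ⇒ h Expr Expr ⇒ h h Expr ⇒ h h h
  Expr ⇒ Expr Expr ⇒ h Expr ⇒ h Expr Expr ⇒ h h Expr ⇒ h h h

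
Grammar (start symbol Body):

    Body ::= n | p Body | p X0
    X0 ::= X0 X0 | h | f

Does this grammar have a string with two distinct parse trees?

Witness: p f f f

Derivation 1: Body ⇒ p X0 ⇒ p X0 X0 ⇒ p X0 X0 X0 ⇒ p f X0 X0 ⇒ p f f X0 ⇒ p f f f
Derivation 2: Body ⇒ p X0 ⇒ p X0 X0 ⇒ p f X0 ⇒ p f X0 X0 ⇒ p f f X0 ⇒ p f f f

Two distinct leftmost derivations for the same string.

Ambiguous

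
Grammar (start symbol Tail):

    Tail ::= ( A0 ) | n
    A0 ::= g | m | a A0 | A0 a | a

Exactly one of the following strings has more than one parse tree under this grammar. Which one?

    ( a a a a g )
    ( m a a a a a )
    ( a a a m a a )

( a a a m a a )

( a a a a g ): 1 tree
( m a a a a a ): 1 tree
( a a a m a a ): 10 trees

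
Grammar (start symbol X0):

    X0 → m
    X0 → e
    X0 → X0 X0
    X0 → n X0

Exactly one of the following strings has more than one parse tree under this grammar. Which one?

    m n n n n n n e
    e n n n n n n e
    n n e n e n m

n n e n e n m

m n n n n n n e: 1 tree
e n n n n n n e: 1 tree
n n e n e n m: 12 trees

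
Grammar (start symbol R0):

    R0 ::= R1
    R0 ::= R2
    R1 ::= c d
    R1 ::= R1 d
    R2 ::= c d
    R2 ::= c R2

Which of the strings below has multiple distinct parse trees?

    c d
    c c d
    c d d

c d

c d: 2 trees
c c d: 1 tree
c d d: 1 tree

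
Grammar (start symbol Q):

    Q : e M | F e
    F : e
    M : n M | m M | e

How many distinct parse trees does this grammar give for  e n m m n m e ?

1

Parse trees for e n m m n m e:
  [Q e [M n [M m [M m [M n [M m [M e]]]]]]]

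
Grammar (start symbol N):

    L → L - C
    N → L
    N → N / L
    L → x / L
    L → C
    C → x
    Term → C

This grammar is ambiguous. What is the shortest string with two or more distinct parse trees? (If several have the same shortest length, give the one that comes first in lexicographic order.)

x / x

length 1: no string has ≥2 trees
length 3: x / x has 2 parse trees

Two derivations of x / x:
  N ⇒ L ⇒ x / L ⇒ x / C ⇒ x / x
  N ⇒ N / L ⇒ L / L ⇒ C / L ⇒ x / L ⇒ x / C ⇒ x / x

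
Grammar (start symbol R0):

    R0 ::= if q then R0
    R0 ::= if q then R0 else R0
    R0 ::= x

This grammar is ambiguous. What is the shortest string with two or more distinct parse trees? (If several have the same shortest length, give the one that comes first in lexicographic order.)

if q then if q then x else x

length 1: no string has ≥2 trees
length 4: no string has ≥2 trees
length 6: no string has ≥2 trees
length 7: no string has ≥2 trees
length 9: if q then if q then x else x has 2 parse trees

Two derivations of if q then if q then x else x:
  R0 ⇒ if q then R0 ⇒ if q then if q then R0 else R0 ⇒ if q then if q then x else R0 ⇒ if q then if q then x else x
  R0 ⇒ if q then R0 else R0 ⇒ if q then if q then R0 else R0 ⇒ if q then if q then x else R0 ⇒ if q then if q then x else x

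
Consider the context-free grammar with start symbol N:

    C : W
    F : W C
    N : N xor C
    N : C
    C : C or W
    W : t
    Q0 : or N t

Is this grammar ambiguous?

Unambiguous

Only N, C, W are reachable from N; ignoring the rest: The grammar is stratified — N handles 'xor' (left-recursive), C handles 'or', W atoms. Each operator has a fixed associativity and precedence level, so every string has one parse.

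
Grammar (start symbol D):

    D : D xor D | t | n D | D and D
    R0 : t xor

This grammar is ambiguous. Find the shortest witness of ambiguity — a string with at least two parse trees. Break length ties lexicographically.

n t and t

length 1: no string has ≥2 trees
length 2: no string has ≥2 trees
length 3: no string has ≥2 trees
length 4: n t and t has 2 parse trees

Two derivations of n t and t:
  D ⇒ n D ⇒ n D and D ⇒ n t and D ⇒ n t and t
  D ⇒ D and D ⇒ n D and D ⇒ n t and D ⇒ n t and t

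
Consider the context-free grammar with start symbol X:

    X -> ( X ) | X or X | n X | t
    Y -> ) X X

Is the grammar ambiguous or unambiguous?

Witness: n t or t

Derivation 1: X ⇒ X or X ⇒ n X or X ⇒ n t or X ⇒ n t or t
Derivation 2: X ⇒ n X ⇒ n X or X ⇒ n t or X ⇒ n t or t

Two distinct leftmost derivations for the same string.

Ambiguous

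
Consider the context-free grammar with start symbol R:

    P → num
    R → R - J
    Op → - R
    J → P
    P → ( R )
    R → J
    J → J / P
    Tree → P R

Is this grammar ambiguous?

(Tree, Op are unreachable from R, so their rules don't affect L(R).) The grammar is stratified — R handles '-' (left-recursive), J handles '/', P atoms. Each operator has a fixed associativity and precedence level, so every string has one parse.

Unambiguous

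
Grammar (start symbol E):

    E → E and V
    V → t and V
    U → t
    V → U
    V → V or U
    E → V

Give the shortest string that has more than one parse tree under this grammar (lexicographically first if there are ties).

length 1: no string has ≥2 trees
length 3: t and t has 2 parse trees

Two derivations of t and t:
  E ⇒ E and V ⇒ V and V ⇒ U and V ⇒ t and V ⇒ t and U ⇒ t and t
  E ⇒ V ⇒ t and V ⇒ t and U ⇒ t and t

t and t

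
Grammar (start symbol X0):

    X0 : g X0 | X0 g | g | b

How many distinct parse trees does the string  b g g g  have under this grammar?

1

Parse trees for b g g g:
  [X0 [X0 [X0 [X0 b] g] g] g]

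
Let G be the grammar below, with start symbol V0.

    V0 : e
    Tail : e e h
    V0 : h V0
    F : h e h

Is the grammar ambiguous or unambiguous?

Unambiguous

Only V0 is reachable from V0; ignoring the rest: The reachable rules are right-linear with at most one rule per (nonterminal, next-terminal) pair. Each input token forces the next rule, so parsing is deterministic.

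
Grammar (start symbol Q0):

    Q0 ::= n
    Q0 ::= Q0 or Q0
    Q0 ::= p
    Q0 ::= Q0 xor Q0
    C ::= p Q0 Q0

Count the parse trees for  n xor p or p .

2

Parse trees for n xor p or p:
  [Q0 [Q0 [Q0 n] xor [Q0 p]] or [Q0 p]]
  [Q0 [Q0 n] xor [Q0 [Q0 p] or [Q0 p]]]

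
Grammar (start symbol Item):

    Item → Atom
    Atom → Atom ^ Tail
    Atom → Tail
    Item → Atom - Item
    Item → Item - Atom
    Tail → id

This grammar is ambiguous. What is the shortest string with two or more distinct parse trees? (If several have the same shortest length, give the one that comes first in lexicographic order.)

length 1: no string has ≥2 trees
length 3: id - id has 2 parse trees

Two derivations of id - id:
  Item ⇒ Atom - Item ⇒ Tail - Item ⇒ id - Item ⇒ id - Atom ⇒ id - Tail ⇒ id - id
  Item ⇒ Item - Atom ⇒ Atom - Atom ⇒ Tail - Atom ⇒ id - Atom ⇒ id - Tail ⇒ id - id

id - id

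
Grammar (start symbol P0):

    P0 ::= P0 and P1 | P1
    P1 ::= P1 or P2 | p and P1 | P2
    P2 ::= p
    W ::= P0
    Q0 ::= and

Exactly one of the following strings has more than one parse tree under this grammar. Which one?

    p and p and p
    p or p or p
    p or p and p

p and p and p: 4 trees
p or p or p: 1 tree
p or p and p: 1 tree

p and p and p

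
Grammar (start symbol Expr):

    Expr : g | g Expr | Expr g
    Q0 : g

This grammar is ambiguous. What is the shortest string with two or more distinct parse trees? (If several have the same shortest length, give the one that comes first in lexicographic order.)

g g

length 1: no string has ≥2 trees
length 2: g g has 2 parse trees

Two derivations of g g:
  Expr ⇒ g Expr ⇒ g g
  Expr ⇒ Expr g ⇒ g g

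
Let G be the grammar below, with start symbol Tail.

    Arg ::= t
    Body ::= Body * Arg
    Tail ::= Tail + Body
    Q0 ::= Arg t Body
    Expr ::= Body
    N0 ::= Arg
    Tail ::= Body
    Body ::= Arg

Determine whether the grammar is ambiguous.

Unambiguous

(Expr, N0, Q0 are unreachable from Tail, so their rules don't affect L(Tail).) This is a standard precedence ladder (Tail over Body over Arg), with each level left-recursive on its own operator ('+' at Tail, '*' at Body). That structure is LR(1), hence unambiguous.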